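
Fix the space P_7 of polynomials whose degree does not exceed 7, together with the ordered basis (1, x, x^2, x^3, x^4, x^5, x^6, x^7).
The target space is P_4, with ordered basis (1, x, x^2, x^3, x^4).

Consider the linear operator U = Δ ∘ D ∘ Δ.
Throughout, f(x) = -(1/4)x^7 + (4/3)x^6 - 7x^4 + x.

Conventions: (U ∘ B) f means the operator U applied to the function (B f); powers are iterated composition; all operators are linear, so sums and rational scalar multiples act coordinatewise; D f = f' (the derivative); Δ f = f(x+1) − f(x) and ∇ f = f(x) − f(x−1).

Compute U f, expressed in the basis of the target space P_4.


Δ f = -(7/4)x^6 + (11/4)x^5 + (45/4)x^4 - (121/12)x^3 - (109/4)x^2 - (87/4)x - 59/12
D Δ f = -(21/2)x^5 + (55/4)x^4 + 45x^3 - (121/4)x^2 - (109/2)x - 87/4
Δ (D ∘ Δ) f = -(105/2)x^4 - 50x^3 + (225/2)x^2 + 77x - 73/2

the image equals g(x) = -(105/2)x^4 - 50x^3 + (225/2)x^2 + 77x - 73/2


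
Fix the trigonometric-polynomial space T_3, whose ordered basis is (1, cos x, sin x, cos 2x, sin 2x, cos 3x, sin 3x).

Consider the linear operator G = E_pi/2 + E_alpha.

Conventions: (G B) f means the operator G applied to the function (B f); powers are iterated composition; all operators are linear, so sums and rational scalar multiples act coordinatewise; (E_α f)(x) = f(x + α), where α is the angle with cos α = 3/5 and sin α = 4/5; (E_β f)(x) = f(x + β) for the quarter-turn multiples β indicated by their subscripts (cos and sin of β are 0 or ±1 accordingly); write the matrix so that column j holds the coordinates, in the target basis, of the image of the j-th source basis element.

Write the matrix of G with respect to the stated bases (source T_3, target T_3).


image of 1: 2
image of cos x: (3/5)cos x - (9/5)sin x
image of sin x: (9/5)cos x + (3/5)sin x
image of cos 2x: -(32/25)cos 2x - (24/25)sin 2x
image of sin 2x: (24/25)cos 2x - (32/25)sin 2x
image of cos 3x: -(117/125)cos 3x + (81/125)sin 3x
image of sin 3x: -(81/125)cos 3x - (117/125)sin 3x
each image's coordinates form column j of the matrix

the matrix is [[2, 0, 0, 0, 0, 0, 0]; [0, 3/5, 9/5, 0, 0, 0, 0]; [0, -9/5, 3/5, 0, 0, 0, 0]; [0, 0, 0, -32/25, 24/25, 0, 0]; [0, 0, 0, -24/25, -32/25, 0, 0]; [0, 0, 0, 0, 0, -117/125, -81/125]; [0, 0, 0, 0, 0, 81/125, -117/125]] (rows listed top to bottom)


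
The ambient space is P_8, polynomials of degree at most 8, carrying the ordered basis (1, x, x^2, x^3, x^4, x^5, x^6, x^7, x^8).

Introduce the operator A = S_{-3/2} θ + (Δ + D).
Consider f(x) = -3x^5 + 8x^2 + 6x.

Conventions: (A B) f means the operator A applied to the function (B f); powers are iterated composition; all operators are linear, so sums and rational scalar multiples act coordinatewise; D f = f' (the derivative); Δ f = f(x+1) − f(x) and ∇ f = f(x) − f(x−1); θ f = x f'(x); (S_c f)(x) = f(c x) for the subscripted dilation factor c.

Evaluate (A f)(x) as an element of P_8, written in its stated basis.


g(x) = (3645/32)x^5 - 30x^4 - 30x^3 + 6x^2 + 8x + 17

θ f = -15x^5 + 16x^2 + 6x
S_{-3/2} θ f = (3645/32)x^5 + 36x^2 - 9x
Δ f = -15x^4 - 30x^3 - 30x^2 + x + 11
D f = -15x^4 + 16x + 6
(Δ + D) f = -30x^4 - 30x^3 - 30x^2 + 17x + 17
(S_{-3/2} θ + (Δ + D)) f = (3645/32)x^5 - 30x^4 - 30x^3 + 6x^2 + 8x + 17


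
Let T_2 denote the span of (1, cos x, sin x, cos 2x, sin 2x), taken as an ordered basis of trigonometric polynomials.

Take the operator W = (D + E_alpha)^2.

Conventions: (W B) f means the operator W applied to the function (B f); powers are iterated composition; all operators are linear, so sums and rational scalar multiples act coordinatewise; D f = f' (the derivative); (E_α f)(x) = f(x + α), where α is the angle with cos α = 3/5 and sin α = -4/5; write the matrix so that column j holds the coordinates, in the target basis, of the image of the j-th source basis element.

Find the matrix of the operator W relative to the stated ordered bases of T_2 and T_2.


image of 1: 1
image of cos x: (8/25)cos x - (6/25)sin x
image of sin x: (6/25)cos x + (8/25)sin x
image of cos 2x: -(627/625)cos 2x + (364/625)sin 2x
image of sin 2x: -(364/625)cos 2x - (627/625)sin 2x
each image's coordinates form column j of the matrix

the matrix is [[1, 0, 0, 0, 0]; [0, 8/25, 6/25, 0, 0]; [0, -6/25, 8/25, 0, 0]; [0, 0, 0, -627/625, -364/625]; [0, 0, 0, 364/625, -627/625]] (rows listed top to bottom)


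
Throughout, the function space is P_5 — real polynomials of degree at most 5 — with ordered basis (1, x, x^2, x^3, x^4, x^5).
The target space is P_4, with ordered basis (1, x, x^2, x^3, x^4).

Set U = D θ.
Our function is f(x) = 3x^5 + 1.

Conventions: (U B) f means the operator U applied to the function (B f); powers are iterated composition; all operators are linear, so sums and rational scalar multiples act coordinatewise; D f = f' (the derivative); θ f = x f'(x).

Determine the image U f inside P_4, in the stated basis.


θ f = 15x^5
D θ f = 75x^4

g(x) = 75x^4


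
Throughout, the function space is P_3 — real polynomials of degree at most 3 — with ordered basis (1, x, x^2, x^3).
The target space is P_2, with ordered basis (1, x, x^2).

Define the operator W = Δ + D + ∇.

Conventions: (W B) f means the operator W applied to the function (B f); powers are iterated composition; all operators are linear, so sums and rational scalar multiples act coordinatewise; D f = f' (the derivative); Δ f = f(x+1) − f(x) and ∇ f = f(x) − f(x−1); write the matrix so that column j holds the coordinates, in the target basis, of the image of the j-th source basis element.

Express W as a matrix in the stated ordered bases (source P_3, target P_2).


the matrix is [[0, 3, 0, 2]; [0, 0, 6, 0]; [0, 0, 0, 9]] (rows listed top to bottom)

image of 1: 0
image of x: 3
image of x^2: 6x
image of x^3: 9x^2 + 2
each image's coordinates form column j of the matrix


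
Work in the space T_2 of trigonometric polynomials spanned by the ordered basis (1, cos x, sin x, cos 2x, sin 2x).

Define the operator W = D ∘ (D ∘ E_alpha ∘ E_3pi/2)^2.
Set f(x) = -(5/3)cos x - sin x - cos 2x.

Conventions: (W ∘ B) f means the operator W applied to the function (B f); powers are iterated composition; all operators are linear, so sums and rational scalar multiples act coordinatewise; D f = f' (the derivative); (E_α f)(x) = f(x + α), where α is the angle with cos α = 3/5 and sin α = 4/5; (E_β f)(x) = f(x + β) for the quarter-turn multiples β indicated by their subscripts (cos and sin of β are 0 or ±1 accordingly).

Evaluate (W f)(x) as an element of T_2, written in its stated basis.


the result is g(x) = (47/25)cos x + (37/75)sin x + (2688/625)cos 2x + (4216/625)sin 2x

E_3pi/2 f = cos x - (5/3)sin x + cos 2x
E_alpha E_3pi/2 f = -(11/15)cos x - (9/5)sin x - (7/25)cos 2x - (24/25)sin 2x
D E_alpha E_3pi/2 f = -(9/5)cos x + (11/15)sin x - (48/25)cos 2x + (14/25)sin 2x
E_3pi/2 (D ∘ E_alpha ∘ E_3pi/2) f = -(11/15)cos x - (9/5)sin x + (48/25)cos 2x - (14/25)sin 2x
E_alpha E_3pi/2 (D ∘ E_alpha ∘ E_3pi/2) f = -(47/25)cos x - (37/75)sin x - (672/625)cos 2x - (1054/625)sin 2x
D E_alpha E_3pi/2 (D ∘ E_alpha ∘ E_3pi/2) f = -(37/75)cos x + (47/25)sin x - (2108/625)cos 2x + (1344/625)sin 2x
D (D ∘ E_alpha ∘ E_3pi/2)^2 f = (47/25)cos x + (37/75)sin x + (2688/625)cos 2x + (4216/625)sin 2x


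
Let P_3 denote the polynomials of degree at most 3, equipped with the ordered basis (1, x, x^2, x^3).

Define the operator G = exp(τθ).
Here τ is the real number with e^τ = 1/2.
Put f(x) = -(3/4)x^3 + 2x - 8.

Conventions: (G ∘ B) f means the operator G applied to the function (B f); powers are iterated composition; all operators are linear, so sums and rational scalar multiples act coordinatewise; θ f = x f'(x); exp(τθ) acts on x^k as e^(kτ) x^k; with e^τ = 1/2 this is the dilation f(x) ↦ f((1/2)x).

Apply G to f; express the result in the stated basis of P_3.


exp(τθ) x^k = e^(kτ) x^k; with e^τ = 1/2 this sends x^k to (1/2)^k x^k
x ↦ 1/2 x
x^3 ↦ 1/8 x^3
applying this coordinatewise to f: exp(τθ) f = -(3/32)x^3 + x - 8

the image equals g(x) = -(3/32)x^3 + x - 8


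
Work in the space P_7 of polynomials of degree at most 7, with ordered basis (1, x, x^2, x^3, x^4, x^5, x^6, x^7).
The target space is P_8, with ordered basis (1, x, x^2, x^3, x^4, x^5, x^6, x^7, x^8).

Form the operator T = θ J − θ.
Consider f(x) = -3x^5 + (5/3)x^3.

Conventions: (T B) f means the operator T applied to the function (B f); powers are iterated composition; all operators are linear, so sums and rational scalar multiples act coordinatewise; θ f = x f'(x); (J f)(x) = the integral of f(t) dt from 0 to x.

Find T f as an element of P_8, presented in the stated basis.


g(x) = -3x^6 + 15x^5 + (5/3)x^4 - 5x^3

J f = -(1/2)x^6 + (5/12)x^4
θ J f = -3x^6 + (5/3)x^4
θ f = -15x^5 + 5x^3
(-θ) f = 15x^5 - 5x^3
(θ J − θ) f = -3x^6 + 15x^5 + (5/3)x^4 - 5x^3


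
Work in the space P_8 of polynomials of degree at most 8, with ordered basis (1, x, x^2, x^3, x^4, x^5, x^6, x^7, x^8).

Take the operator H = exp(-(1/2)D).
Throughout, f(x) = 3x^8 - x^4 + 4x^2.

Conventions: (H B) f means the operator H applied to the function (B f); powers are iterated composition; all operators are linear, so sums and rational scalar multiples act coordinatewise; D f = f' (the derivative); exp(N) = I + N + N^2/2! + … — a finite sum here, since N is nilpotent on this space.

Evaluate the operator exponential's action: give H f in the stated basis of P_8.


order-1 term: -12x^7 + 2x^3 - 4x
order-2 term: 21x^6 - (3/2)x^2 + 1
order-3 term: -21x^5 + (1/2)x
order-4 term: (105/8)x^4 - 1/16
order-5 term: -(21/4)x^3
order-6 term: (21/16)x^2
order-7 term: -(3/16)x
order-8 term: 3/256
the series for exp(-(1/2)D) f terminates at order 8
exp(-(1/2)D) f = 3x^8 - 12x^7 + 21x^6 - 21x^5 + (97/8)x^4 - (13/4)x^3 + (61/16)x^2 - (59/16)x + 243/256

g(x) = 3x^8 - 12x^7 + 21x^6 - 21x^5 + (97/8)x^4 - (13/4)x^3 + (61/16)x^2 - (59/16)x + 243/256


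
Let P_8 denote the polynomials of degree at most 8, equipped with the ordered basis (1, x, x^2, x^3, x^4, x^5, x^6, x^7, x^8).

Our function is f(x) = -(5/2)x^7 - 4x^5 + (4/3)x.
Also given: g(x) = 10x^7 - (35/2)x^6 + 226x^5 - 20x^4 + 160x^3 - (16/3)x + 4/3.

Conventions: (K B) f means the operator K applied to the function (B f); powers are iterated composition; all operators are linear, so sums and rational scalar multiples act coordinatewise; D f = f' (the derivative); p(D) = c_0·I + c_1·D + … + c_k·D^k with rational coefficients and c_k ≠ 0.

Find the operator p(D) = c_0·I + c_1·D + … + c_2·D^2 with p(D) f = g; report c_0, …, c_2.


D^0 f = -(5/2)x^7 - 4x^5 + (4/3)x
D^1 f = -(35/2)x^6 - 20x^4 + 4/3
D^2 f = -105x^5 - 80x^3
matching coefficients of g against c_0 f + c_1 Df + … from the top degree down determines the c_i
solution: c_0 = -4, c_1 = 1, c_2 = -2

c_0 = -4, c_1 = 1, c_2 = -2


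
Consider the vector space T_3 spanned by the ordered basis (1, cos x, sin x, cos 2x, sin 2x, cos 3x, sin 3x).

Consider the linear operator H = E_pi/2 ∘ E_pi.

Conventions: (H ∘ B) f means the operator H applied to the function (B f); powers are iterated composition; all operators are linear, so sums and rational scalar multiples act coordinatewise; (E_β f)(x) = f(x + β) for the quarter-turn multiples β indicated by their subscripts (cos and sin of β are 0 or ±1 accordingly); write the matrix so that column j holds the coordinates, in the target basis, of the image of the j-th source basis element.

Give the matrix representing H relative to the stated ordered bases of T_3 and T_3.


image of 1: 1
image of cos x: sin x
image of sin x: -cos x
image of cos 2x: -cos 2x
image of sin 2x: -sin 2x
image of cos 3x: -sin 3x
image of sin 3x: cos 3x
each image's coordinates form column j of the matrix

the matrix is [[1, 0, 0, 0, 0, 0, 0]; [0, 0, -1, 0, 0, 0, 0]; [0, 1, 0, 0, 0, 0, 0]; [0, 0, 0, -1, 0, 0, 0]; [0, 0, 0, 0, -1, 0, 0]; [0, 0, 0, 0, 0, 0, 1]; [0, 0, 0, 0, 0, -1, 0]] (rows listed top to bottom)


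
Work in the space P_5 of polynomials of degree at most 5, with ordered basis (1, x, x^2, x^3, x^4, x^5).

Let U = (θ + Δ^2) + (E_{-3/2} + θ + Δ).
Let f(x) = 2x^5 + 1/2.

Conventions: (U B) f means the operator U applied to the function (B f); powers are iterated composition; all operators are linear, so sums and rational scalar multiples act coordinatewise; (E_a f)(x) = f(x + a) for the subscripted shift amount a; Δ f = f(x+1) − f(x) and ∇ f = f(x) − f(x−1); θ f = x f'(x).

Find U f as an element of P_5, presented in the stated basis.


the result is g(x) = 22x^5 - 5x^4 + 105x^3 + (145/2)x^2 + (1605/8)x + 757/16

θ f = 10x^5
Δ f = 10x^4 + 20x^3 + 20x^2 + 10x + 2
Δ Δ f = 40x^3 + 120x^2 + 140x + 60
(θ + Δ^2) f = 10x^5 + 40x^3 + 120x^2 + 140x + 60
E_{-3/2} f = 2x^5 - 15x^4 + 45x^3 - (135/2)x^2 + (405/8)x - 235/16
θ f = 10x^5
Δ f = 10x^4 + 20x^3 + 20x^2 + 10x + 2
(E_{-3/2} + θ + Δ) f = 12x^5 - 5x^4 + 65x^3 - (95/2)x^2 + (485/8)x - 203/16
((θ + Δ^2) + (E_{-3/2} + θ + Δ)) f = 22x^5 - 5x^4 + 105x^3 + (145/2)x^2 + (1605/8)x + 757/16


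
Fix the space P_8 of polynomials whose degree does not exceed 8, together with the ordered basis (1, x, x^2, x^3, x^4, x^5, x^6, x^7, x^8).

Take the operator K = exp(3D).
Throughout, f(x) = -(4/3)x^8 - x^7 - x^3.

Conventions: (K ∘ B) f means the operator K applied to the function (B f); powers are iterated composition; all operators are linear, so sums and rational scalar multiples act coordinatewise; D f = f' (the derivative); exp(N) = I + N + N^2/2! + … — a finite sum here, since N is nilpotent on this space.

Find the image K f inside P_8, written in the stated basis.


order-1 term: -32x^7 - 21x^6 - 9x^2
order-2 term: -336x^6 - 189x^5 - 27x
order-3 term: -2016x^5 - 945x^4 - 27
order-4 term: -7560x^4 - 2835x^3
order-5 term: -18144x^3 - 5103x^2
order-6 term: -27216x^2 - 5103x
order-7 term: -23328x - 2187
order-8 term: -8748
the series for exp(3D) f terminates at order 8
exp(3D) f = -(4/3)x^8 - 33x^7 - 357x^6 - 2205x^5 - 8505x^4 - 20980x^3 - 32328x^2 - 28458x - 10962

the image equals g(x) = -(4/3)x^8 - 33x^7 - 357x^6 - 2205x^5 - 8505x^4 - 20980x^3 - 32328x^2 - 28458x - 10962


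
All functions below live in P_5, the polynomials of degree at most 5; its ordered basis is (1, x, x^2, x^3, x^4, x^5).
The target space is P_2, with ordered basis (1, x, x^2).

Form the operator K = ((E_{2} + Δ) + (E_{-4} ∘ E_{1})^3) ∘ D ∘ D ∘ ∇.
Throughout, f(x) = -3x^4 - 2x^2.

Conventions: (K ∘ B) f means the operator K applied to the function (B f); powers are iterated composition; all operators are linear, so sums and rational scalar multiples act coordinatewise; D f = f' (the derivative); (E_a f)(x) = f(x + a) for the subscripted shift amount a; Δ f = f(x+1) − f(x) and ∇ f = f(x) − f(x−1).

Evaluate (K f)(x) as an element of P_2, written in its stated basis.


the image equals g(x) = -144x + 504

∇ f = -12x^3 + 18x^2 - 16x + 5
D ∇ f = -36x^2 + 36x - 16
D D ∇ f = -72x + 36
E_{2} (D ∘ D ∘ ∇) f = -72x - 108
Δ (D ∘ D ∘ ∇) f = -72
(E_{2} + Δ) (D ∘ D ∘ ∇) f = -72x - 180
E_{1} (D ∘ D ∘ ∇) f = -72x - 36
E_{-4} E_{1} (D ∘ D ∘ ∇) f = -72x + 252
E_{1} (E_{-4} ∘ E_{1}) (D ∘ D ∘ ∇) f = -72x + 180
E_{-4} E_{1} (E_{-4} ∘ E_{1}) (D ∘ D ∘ ∇) f = -72x + 468
E_{1} (E_{-4} ∘ E_{1}) (E_{-4} ∘ E_{1}) (D ∘ D ∘ ∇) f = -72x + 396
E_{-4} E_{1} (E_{-4} ∘ E_{1}) (E_{-4} ∘ E_{1}) (D ∘ D ∘ ∇) f = -72x + 684
((E_{2} + Δ) + (E_{-4} ∘ E_{1})^3) (D ∘ D ∘ ∇) f = -144x + 504


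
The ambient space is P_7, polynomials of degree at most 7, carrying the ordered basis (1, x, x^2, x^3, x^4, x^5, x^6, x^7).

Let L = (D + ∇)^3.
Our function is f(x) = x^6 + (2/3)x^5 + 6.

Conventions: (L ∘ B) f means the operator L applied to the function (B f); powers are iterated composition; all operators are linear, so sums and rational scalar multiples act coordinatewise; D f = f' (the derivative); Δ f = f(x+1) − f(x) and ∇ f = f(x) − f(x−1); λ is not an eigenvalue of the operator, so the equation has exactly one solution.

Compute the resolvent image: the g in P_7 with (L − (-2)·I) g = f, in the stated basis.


the result is g(x) = (1/2)x^6 + (1/3)x^5 - 240x^3 + 460x^2 - 510x + 11971/2

write g with unknown coordinates in the stated basis and equate coefficients in (L − (-2)·I) g = f
solving from the highest basis element down gives g = (1/2)x^6 + (1/3)x^5 - 240x^3 + 460x^2 - 510x + 11971/2
check: L g = 480x^3 - 920x^2 + 1020x - 11965
so L g − (-2)·g = x^6 + (2/3)x^5 + 6 = f ✓


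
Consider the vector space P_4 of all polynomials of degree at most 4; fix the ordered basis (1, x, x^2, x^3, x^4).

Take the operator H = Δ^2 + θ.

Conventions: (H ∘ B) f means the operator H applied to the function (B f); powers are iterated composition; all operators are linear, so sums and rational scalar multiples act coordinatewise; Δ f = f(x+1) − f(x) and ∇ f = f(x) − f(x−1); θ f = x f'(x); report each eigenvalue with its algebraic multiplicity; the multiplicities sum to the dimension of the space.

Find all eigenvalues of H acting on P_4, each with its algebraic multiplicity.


image of 1: 0
image of x: x
image of x^2: 2x^2 + 2
image of x^3: 3x^3 + 6x + 6
image of x^4: 4x^4 + 12x^2 + 24x + 14
the matrix is upper triangular; its diagonal is (0, 1, 2, 3, 4)
for a triangular matrix the eigenvalues are the diagonal entries, with algebraic multiplicity their repetition count

λ = 0 (multiplicity 1), λ = 1 (multiplicity 1), λ = 2 (multiplicity 1), λ = 3 (multiplicity 1), λ = 4 (multiplicity 1)


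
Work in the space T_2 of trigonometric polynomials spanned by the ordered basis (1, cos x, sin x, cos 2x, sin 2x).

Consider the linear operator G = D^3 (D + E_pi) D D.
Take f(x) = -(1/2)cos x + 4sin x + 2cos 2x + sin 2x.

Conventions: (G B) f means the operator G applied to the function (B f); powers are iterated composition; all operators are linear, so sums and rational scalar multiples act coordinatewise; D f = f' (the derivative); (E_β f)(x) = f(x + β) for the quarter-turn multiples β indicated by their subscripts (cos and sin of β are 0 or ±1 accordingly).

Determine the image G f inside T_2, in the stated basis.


D f = 4cos x + (1/2)sin x + 2cos 2x - 4sin 2x
D D f = (1/2)cos x - 4sin x - 8cos 2x - 4sin 2x
D (D D) f = -4cos x - (1/2)sin x - 8cos 2x + 16sin 2x
E_pi (D D) f = -(1/2)cos x + 4sin x - 8cos 2x - 4sin 2x
(D + E_pi) (D D) f = -(9/2)cos x + (7/2)sin x - 16cos 2x + 12sin 2x
D (D + E_pi) (D D) f = (7/2)cos x + (9/2)sin x + 24cos 2x + 32sin 2x
D D (D + E_pi) (D D) f = (9/2)cos x - (7/2)sin x + 64cos 2x - 48sin 2x
D D D (D + E_pi) (D D) f = -(7/2)cos x - (9/2)sin x - 96cos 2x - 128sin 2x

the image equals g(x) = -(7/2)cos x - (9/2)sin x - 96cos 2x - 128sin 2x


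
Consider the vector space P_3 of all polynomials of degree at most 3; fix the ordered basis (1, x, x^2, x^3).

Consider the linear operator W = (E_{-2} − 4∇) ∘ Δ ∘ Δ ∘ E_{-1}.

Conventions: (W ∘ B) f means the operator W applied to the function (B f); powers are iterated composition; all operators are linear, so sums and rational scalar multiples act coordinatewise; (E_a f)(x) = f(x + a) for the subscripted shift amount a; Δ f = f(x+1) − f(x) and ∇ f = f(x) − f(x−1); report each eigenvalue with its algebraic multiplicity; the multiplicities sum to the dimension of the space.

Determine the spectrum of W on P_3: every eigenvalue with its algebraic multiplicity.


image of 1: 0
image of x: 0
image of x^2: 2
image of x^3: 6x - 36
the matrix is upper triangular; its diagonal is (0, 0, 0, 0)
for a triangular matrix the eigenvalues are the diagonal entries, with algebraic multiplicity their repetition count

λ = 0 (multiplicity 4)


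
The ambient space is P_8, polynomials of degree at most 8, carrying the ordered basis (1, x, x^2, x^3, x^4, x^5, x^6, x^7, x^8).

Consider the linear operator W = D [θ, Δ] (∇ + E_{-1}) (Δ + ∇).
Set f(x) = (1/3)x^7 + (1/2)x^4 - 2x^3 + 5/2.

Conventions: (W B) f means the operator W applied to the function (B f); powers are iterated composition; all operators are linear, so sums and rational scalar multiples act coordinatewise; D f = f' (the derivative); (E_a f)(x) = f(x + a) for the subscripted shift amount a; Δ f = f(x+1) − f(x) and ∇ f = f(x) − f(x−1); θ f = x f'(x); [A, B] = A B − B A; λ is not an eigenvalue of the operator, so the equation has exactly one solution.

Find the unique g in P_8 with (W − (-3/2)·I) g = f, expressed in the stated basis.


the result is g(x) = (2/9)x^7 + (563/9)x^4 + (2228/9)x^3 + (4480/9)x^2 + (22496/9)x + 4183

write g with unknown coordinates in the stated basis and equate coefficients in (W − (-3/2)·I) g = f
solving from the highest basis element down gives g = (2/9)x^7 + (563/9)x^4 + (2228/9)x^3 + (4480/9)x^2 + (22496/9)x + 4183
check: W g = -(280/3)x^4 - (1120/3)x^3 - (2240/3)x^2 - (11248/3)x - 6272
so W g − (-3/2)·g = (1/3)x^7 + (1/2)x^4 - 2x^3 + 5/2 = f ✓


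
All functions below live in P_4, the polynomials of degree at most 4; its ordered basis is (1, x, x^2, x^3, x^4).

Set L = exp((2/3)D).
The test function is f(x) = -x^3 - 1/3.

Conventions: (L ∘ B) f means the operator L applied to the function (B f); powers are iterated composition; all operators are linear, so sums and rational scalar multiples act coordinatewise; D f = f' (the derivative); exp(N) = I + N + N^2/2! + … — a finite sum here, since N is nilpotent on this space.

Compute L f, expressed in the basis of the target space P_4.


the image equals g(x) = -x^3 - 2x^2 - (4/3)x - 17/27

order-1 term: -2x^2
order-2 term: -(4/3)x
order-3 term: -8/27
the series for exp((2/3)D) f terminates at order 3
exp((2/3)D) f = -x^3 - 2x^2 - (4/3)x - 17/27


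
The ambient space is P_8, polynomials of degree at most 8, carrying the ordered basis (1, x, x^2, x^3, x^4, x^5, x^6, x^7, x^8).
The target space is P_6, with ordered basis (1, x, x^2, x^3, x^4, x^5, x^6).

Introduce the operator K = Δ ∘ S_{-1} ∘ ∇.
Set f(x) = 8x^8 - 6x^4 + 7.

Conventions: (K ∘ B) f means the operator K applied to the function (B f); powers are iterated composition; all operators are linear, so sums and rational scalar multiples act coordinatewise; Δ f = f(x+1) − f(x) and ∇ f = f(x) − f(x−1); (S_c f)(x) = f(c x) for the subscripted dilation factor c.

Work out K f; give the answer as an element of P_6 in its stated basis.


∇ f = 64x^7 - 224x^6 + 448x^5 - 560x^4 + 424x^3 - 188x^2 + 40x - 2
S_{-1} ∇ f = -64x^7 - 224x^6 - 448x^5 - 560x^4 - 424x^3 - 188x^2 - 40x - 2
Δ S_{-1} ∇ f = -448x^6 - 2688x^5 - 7840x^4 - 13440x^3 - 13816x^2 - 7920x - 1948

the result is g(x) = -448x^6 - 2688x^5 - 7840x^4 - 13440x^3 - 13816x^2 - 7920x - 1948


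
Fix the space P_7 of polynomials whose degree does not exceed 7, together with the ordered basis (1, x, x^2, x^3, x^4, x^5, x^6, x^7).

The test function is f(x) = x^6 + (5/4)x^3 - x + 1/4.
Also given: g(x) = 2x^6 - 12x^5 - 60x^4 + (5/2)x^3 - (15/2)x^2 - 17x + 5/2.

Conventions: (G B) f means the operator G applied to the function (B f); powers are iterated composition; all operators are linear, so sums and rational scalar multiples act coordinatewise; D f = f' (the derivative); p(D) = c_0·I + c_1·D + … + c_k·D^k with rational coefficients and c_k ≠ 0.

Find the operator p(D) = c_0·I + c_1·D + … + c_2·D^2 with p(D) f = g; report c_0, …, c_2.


p(D) = 2·I − 2·D − 2·D^2, i.e. c_0 = 2, c_1 = -2, c_2 = -2

D^0 f = x^6 + (5/4)x^3 - x + 1/4
D^1 f = 6x^5 + (15/4)x^2 - 1
D^2 f = 30x^4 + (15/2)x
matching coefficients of g against c_0 f + c_1 Df + … from the top degree down determines the c_i
solution: c_0 = 2, c_1 = -2, c_2 = -2


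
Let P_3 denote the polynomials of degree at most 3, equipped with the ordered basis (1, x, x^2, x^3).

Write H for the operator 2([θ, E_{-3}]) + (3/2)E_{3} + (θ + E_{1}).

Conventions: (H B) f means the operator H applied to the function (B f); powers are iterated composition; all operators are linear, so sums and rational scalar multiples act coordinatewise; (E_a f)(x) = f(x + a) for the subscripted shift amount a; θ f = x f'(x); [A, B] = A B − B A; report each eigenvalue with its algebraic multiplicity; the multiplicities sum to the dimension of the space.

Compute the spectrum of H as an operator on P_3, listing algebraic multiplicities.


image of 1: 5/2
image of x: (7/2)x + 23/2
image of x^2: (9/2)x^2 + 23x - 43/2
image of x^3: (11/2)x^3 + (69/2)x^2 - (129/2)x + 407/2
the matrix is upper triangular; its diagonal is (5/2, 7/2, 9/2, 11/2)
for a triangular matrix the eigenvalues are the diagonal entries, with algebraic multiplicity their repetition count

λ = 5/2 (multiplicity 1), λ = 7/2 (multiplicity 1), λ = 9/2 (multiplicity 1), λ = 11/2 (multiplicity 1)


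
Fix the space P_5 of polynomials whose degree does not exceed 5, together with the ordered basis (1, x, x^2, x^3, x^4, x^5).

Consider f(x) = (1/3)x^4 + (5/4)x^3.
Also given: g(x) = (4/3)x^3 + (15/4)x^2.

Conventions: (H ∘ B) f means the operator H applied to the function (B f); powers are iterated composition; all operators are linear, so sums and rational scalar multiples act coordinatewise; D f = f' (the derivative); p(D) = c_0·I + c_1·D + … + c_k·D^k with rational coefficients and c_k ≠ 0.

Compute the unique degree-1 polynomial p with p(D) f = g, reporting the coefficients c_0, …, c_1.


c_0 = 0, c_1 = 1

D^0 f = (1/3)x^4 + (5/4)x^3
D^1 f = (4/3)x^3 + (15/4)x^2
matching coefficients of g against c_0 f + c_1 Df + … from the top degree down determines the c_i
solution: c_0 = 0, c_1 = 1


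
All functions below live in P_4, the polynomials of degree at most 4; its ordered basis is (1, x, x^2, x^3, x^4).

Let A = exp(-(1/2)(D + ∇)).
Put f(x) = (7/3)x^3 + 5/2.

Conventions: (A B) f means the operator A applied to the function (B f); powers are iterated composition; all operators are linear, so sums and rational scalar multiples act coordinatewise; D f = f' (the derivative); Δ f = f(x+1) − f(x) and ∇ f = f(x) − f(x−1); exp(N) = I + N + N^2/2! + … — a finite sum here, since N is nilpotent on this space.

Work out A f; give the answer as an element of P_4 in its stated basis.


g(x) = (7/3)x^3 - 7x^2 + (21/2)x - 9/2

order-1 term: -7x^2 + (7/2)x - 7/6
order-2 term: 7x - 7/2
order-3 term: -7/3
the series for exp(-(1/2)(D + ∇)) f terminates at order 3
exp(-(1/2)(D + ∇)) f = (7/3)x^3 - 7x^2 + (21/2)x - 9/2


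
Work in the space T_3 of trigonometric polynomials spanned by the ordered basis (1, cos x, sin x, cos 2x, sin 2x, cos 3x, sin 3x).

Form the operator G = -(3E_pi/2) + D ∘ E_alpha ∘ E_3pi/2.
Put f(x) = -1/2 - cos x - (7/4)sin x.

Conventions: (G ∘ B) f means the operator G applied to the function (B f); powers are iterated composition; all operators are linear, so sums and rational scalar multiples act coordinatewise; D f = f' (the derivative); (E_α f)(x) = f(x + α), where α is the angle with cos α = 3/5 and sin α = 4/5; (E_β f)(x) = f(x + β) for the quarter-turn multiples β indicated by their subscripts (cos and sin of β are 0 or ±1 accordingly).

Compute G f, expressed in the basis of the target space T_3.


E_pi/2 f = -1/2 - (7/4)cos x + sin x
(3E_pi/2) f = -3/2 - (21/4)cos x + 3sin x
(-(3E_pi/2)) f = 3/2 + (21/4)cos x - 3sin x
E_3pi/2 f = -1/2 + (7/4)cos x - sin x
E_alpha E_3pi/2 f = -1/2 + (1/4)cos x - 2sin x
D E_alpha E_3pi/2 f = -2cos x - (1/4)sin x
(-(3E_pi/2) + D ∘ E_alpha ∘ E_3pi/2) f = 3/2 + (13/4)cos x - (13/4)sin x

the result is g(x) = 3/2 + (13/4)cos x - (13/4)sin x


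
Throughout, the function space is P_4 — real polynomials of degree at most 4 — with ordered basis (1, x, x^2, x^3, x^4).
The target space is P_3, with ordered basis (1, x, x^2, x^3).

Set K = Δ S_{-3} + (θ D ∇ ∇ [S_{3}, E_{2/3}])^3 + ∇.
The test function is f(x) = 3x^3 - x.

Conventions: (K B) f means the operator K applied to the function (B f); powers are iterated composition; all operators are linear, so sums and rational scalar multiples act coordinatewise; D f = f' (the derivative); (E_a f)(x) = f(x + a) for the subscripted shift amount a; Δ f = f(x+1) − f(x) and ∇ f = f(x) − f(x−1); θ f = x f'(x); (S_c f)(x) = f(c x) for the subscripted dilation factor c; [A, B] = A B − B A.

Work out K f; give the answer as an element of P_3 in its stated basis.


the result is g(x) = -234x^2 - 252x - 76

S_{-3} f = -81x^3 + 3x
Δ S_{-3} f = -243x^2 - 243x - 78
E_{2/3} f = 3x^3 + 6x^2 + 3x + 2/9
S_{3} E_{2/3} f = 81x^3 + 54x^2 + 9x + 2/9
S_{3} f = 81x^3 - 3x
E_{2/3} S_{3} f = 81x^3 + 162x^2 + 105x + 22
[S_{3}, E_{2/3}] f = -108x^2 - 96x - 196/9
∇ [S_{3}, E_{2/3}] f = -216x + 12
∇ ∇ [S_{3}, E_{2/3}] f = -216
D ∇ ∇ [S_{3}, E_{2/3}] f = 0
θ (D ∇ ∇) [S_{3}, E_{2/3}] f = 0
E_{2/3} (θ D ∇ ∇ [S_{3}, E_{2/3}]) f = 0
S_{3} E_{2/3} (θ D ∇ ∇ [S_{3}, E_{2/3}]) f = 0
S_{3} (θ D ∇ ∇ [S_{3}, E_{2/3}]) f = 0
E_{2/3} S_{3} (θ D ∇ ∇ [S_{3}, E_{2/3}]) f = 0
[S_{3}, E_{2/3}] (θ D ∇ ∇ [S_{3}, E_{2/3}]) f = 0
∇ [S_{3}, E_{2/3}] (θ D ∇ ∇ [S_{3}, E_{2/3}]) f = 0
∇ ∇ [S_{3}, E_{2/3}] (θ D ∇ ∇ [S_{3}, E_{2/3}]) f = 0
D ∇ ∇ [S_{3}, E_{2/3}] (θ D ∇ ∇ [S_{3}, E_{2/3}]) f = 0
θ (D ∇ ∇) [S_{3}, E_{2/3}] (θ D ∇ ∇ [S_{3}, E_{2/3}]) f = 0
E_{2/3} (θ D ∇ ∇ [S_{3}, E_{2/3}]) (θ D ∇ ∇ [S_{3}, E_{2/3}]) f = 0
S_{3} E_{2/3} (θ D ∇ ∇ [S_{3}, E_{2/3}]) (θ D ∇ ∇ [S_{3}, E_{2/3}]) f = 0
S_{3} (θ D ∇ ∇ [S_{3}, E_{2/3}]) (θ D ∇ ∇ [S_{3}, E_{2/3}]) f = 0
E_{2/3} S_{3} (θ D ∇ ∇ [S_{3}, E_{2/3}]) (θ D ∇ ∇ [S_{3}, E_{2/3}]) f = 0
[S_{3}, E_{2/3}] (θ D ∇ ∇ [S_{3}, E_{2/3}]) (θ D ∇ ∇ [S_{3}, E_{2/3}]) f = 0
∇ [S_{3}, E_{2/3}] (θ D ∇ ∇ [S_{3}, E_{2/3}]) (θ D ∇ ∇ [S_{3}, E_{2/3}]) f = 0
∇ ∇ [S_{3}, E_{2/3}] (θ D ∇ ∇ [S_{3}, E_{2/3}]) (θ D ∇ ∇ [S_{3}, E_{2/3}]) f = 0
D ∇ ∇ [S_{3}, E_{2/3}] (θ D ∇ ∇ [S_{3}, E_{2/3}]) (θ D ∇ ∇ [S_{3}, E_{2/3}]) f = 0
θ (D ∇ ∇) [S_{3}, E_{2/3}] (θ D ∇ ∇ [S_{3}, E_{2/3}]) (θ D ∇ ∇ [S_{3}, E_{2/3}]) f = 0
∇ f = 9x^2 - 9x + 2
(Δ S_{-3} + (θ D ∇ ∇ [S_{3}, E_{2/3}])^3 + ∇) f = -234x^2 - 252x - 76


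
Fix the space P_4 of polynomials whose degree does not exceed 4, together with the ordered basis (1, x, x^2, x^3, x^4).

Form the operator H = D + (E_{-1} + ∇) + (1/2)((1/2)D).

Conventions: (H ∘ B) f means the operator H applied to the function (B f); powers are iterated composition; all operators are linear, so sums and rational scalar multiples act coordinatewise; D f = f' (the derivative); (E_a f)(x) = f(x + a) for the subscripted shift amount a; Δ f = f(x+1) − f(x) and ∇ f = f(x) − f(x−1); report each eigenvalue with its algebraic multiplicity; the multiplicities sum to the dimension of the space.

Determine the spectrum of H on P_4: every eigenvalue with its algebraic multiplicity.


λ = 1 (multiplicity 5)

image of 1: 1
image of x: x + 5/4
image of x^2: x^2 + (5/2)x
image of x^3: x^3 + (15/4)x^2
image of x^4: x^4 + 5x^3
the matrix is upper triangular; its diagonal is (1, 1, 1, 1, 1)
for a triangular matrix the eigenvalues are the diagonal entries, with algebraic multiplicity their repetition count


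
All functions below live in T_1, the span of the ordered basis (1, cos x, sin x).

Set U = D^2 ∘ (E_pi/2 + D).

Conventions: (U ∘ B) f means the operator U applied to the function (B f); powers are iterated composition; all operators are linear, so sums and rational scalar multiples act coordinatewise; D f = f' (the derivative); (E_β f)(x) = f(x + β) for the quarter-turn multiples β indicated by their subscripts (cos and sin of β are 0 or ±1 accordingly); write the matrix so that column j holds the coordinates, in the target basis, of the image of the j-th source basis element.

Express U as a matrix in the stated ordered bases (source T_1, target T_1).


the matrix is [[0, 0, 0]; [0, 0, -2]; [0, 2, 0]] (rows listed top to bottom)

image of 1: 0
image of cos x: 2sin x
image of sin x: -2cos x
each image's coordinates form column j of the matrix


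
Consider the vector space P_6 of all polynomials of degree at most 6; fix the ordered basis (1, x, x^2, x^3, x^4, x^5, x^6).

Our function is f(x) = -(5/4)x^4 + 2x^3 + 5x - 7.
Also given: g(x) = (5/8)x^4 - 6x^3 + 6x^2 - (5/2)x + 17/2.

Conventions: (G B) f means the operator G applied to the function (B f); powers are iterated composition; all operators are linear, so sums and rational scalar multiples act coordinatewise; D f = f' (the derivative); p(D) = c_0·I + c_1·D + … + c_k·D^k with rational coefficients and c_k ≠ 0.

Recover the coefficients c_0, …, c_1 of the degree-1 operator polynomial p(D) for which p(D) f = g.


D^0 f = -(5/4)x^4 + 2x^3 + 5x - 7
D^1 f = -5x^3 + 6x^2 + 5
matching coefficients of g against c_0 f + c_1 Df + … from the top degree down determines the c_i
solution: c_0 = -1/2, c_1 = 1

c_0 = -1/2, c_1 = 1


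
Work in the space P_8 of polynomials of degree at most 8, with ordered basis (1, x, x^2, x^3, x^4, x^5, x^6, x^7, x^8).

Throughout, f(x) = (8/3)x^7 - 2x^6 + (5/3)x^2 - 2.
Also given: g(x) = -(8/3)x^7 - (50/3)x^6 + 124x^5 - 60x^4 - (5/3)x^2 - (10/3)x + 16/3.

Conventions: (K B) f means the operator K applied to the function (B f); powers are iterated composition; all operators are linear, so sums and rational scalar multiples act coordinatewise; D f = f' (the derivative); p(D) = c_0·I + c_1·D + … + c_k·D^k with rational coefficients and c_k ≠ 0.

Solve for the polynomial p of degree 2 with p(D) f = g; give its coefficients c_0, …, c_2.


D^0 f = (8/3)x^7 - 2x^6 + (5/3)x^2 - 2
D^1 f = (56/3)x^6 - 12x^5 + (10/3)x
D^2 f = 112x^5 - 60x^4 + 10/3
matching coefficients of g against c_0 f + c_1 Df + … from the top degree down determines the c_i
solution: c_0 = -1, c_1 = -1, c_2 = 1

p(D) = -I − D + D^2, i.e. c_0 = -1, c_1 = -1, c_2 = 1


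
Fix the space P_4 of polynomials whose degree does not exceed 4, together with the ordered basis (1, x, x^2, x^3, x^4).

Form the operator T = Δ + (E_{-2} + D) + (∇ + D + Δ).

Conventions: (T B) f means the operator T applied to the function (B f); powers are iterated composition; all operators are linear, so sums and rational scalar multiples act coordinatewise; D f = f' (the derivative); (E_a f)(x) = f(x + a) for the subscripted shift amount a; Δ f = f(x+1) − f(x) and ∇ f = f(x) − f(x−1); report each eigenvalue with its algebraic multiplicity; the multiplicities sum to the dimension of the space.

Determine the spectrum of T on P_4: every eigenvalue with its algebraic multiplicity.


image of 1: 1
image of x: x + 3
image of x^2: x^2 + 6x + 5
image of x^3: x^3 + 9x^2 + 15x - 5
image of x^4: x^4 + 12x^3 + 30x^2 - 20x + 17
the matrix is upper triangular; its diagonal is (1, 1, 1, 1, 1)
for a triangular matrix the eigenvalues are the diagonal entries, with algebraic multiplicity their repetition count

λ = 1 (multiplicity 5)


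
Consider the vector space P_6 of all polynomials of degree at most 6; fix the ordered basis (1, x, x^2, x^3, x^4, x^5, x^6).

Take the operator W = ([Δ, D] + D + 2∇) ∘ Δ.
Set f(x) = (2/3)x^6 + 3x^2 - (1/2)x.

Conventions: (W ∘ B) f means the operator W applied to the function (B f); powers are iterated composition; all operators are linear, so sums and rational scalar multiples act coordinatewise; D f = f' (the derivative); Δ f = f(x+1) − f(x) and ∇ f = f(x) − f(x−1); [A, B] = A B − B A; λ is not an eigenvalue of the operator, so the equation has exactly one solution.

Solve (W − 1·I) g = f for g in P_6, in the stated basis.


g(x) = -(2/3)x^6 - 60x^4 - 40x^3 - 2243x^2 - (2919/2)x - 42194/3

write g with unknown coordinates in the stated basis and equate coefficients in (W − 1·I) g = f
solving from the highest basis element down gives g = -(2/3)x^6 - 60x^4 - 40x^3 - 2243x^2 - (2919/2)x - 42194/3
check: W g = -60x^4 - 40x^3 - 2240x^2 - 1460x - 42194/3
so W g − 1·g = (2/3)x^6 + 3x^2 - (1/2)x = f ✓


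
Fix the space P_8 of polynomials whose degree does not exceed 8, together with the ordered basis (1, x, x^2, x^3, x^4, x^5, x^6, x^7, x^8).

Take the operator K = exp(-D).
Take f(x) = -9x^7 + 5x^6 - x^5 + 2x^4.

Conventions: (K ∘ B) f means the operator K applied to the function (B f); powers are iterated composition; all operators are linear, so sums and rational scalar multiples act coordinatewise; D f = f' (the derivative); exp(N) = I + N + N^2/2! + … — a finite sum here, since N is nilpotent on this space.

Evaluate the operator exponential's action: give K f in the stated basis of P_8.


order-1 term: 63x^6 - 30x^5 + 5x^4 - 8x^3
order-2 term: -189x^5 + 75x^4 - 10x^3 + 12x^2
order-3 term: 315x^4 - 100x^3 + 10x^2 - 8x
order-4 term: -315x^3 + 75x^2 - 5x + 2
order-5 term: 189x^2 - 30x + 1
order-6 term: -63x + 5
order-7 term: 9
the series for exp(-D) f terminates at order 7
exp(-D) f = -9x^7 + 68x^6 - 220x^5 + 397x^4 - 433x^3 + 286x^2 - 106x + 17

g(x) = -9x^7 + 68x^6 - 220x^5 + 397x^4 - 433x^3 + 286x^2 - 106x + 17


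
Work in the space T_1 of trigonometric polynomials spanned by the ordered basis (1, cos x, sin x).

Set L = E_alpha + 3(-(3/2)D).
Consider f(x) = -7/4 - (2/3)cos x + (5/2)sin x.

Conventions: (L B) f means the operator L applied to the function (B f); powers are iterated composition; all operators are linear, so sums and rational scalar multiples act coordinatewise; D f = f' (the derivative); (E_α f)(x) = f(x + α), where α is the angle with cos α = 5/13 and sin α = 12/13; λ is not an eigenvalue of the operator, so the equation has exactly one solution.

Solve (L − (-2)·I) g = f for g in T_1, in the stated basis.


write g with unknown coordinates in the stated basis and equate coefficients in (L − (-2)·I) g = f
solving from the highest basis element down gives g = -7/12 + (37/93)cos x + (14/31)sin x
check: L g = -7/12 - (136/93)cos x + (99/62)sin x
so L g − (-2)·g = -7/4 - (2/3)cos x + (5/2)sin x = f ✓

the result is g(x) = -7/12 + (37/93)cos x + (14/31)sin x


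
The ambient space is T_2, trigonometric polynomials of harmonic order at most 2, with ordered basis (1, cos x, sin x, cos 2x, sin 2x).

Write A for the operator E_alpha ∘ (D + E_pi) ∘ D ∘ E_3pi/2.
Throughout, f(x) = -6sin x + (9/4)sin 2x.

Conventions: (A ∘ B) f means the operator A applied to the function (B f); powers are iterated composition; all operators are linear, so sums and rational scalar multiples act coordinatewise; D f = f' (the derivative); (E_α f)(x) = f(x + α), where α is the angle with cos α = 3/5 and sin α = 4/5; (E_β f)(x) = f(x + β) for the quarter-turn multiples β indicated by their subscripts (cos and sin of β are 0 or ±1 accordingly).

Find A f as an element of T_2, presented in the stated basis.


the image equals g(x) = (6/5)cos x + (42/5)sin x + (99/10)cos 2x + (9/5)sin 2x

E_3pi/2 f = 6cos x - (9/4)sin 2x
D E_3pi/2 f = -6sin x - (9/2)cos 2x
D (D ∘ E_3pi/2) f = -6cos x + 9sin 2x
E_pi (D ∘ E_3pi/2) f = 6sin x - (9/2)cos 2x
(D + E_pi) (D ∘ E_3pi/2) f = -6cos x + 6sin x - (9/2)cos 2x + 9sin 2x
E_alpha (D + E_pi) (D ∘ E_3pi/2) f = (6/5)cos x + (42/5)sin x + (99/10)cos 2x + (9/5)sin 2x


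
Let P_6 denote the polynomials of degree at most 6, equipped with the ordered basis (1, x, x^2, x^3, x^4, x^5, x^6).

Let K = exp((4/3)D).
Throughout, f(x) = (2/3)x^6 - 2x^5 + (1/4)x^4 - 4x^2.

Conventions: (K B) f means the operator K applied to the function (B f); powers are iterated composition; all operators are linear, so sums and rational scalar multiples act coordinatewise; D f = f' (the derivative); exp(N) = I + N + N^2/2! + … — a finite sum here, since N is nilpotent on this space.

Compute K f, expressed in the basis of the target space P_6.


order-1 term: (16/3)x^5 - (40/3)x^4 + (4/3)x^3 - (32/3)x
order-2 term: (160/9)x^4 - (320/9)x^3 + (8/3)x^2 - 64/9
order-3 term: (2560/81)x^3 - (1280/27)x^2 + (64/27)x
order-4 term: (2560/81)x^2 - (2560/81)x + 64/81
order-5 term: (4096/243)x - 2048/243
order-6 term: 8192/2187
the series for exp((4/3)D) f terminates at order 6
exp((4/3)D) f = (2/3)x^6 + (10/3)x^5 + (169/36)x^4 - (212/81)x^3 - (1388/81)x^2 - (5600/243)x - 24064/2187

g(x) = (2/3)x^6 + (10/3)x^5 + (169/36)x^4 - (212/81)x^3 - (1388/81)x^2 - (5600/243)x - 24064/2187


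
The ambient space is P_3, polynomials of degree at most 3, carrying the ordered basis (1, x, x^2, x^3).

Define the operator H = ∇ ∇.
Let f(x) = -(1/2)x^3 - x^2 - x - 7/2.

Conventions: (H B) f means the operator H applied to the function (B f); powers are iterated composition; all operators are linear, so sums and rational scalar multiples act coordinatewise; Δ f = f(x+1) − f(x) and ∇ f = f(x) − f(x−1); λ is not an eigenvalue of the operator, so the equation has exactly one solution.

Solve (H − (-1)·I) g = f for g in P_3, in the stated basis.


the result is g(x) = -(1/2)x^3 - x^2 + 2x - 9/2

write g with unknown coordinates in the stated basis and equate coefficients in (H − (-1)·I) g = f
solving from the highest basis element down gives g = -(1/2)x^3 - x^2 + 2x - 9/2
check: H g = -3x + 1
so H g − (-1)·g = -(1/2)x^3 - x^2 - x - 7/2 = f ✓
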